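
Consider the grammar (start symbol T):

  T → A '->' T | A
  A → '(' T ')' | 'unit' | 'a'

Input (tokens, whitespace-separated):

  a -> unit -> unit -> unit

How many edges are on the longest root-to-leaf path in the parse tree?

[T [A a] -> [T [A unit] -> [T [A unit] -> [T [A unit]]]]]

5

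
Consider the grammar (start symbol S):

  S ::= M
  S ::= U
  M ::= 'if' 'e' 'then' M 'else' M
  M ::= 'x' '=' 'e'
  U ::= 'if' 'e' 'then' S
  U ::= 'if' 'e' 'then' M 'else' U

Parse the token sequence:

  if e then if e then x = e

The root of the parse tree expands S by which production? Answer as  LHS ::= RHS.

[S [U if e then [S [U if e then [S [M x = e]]]]]]

S ::= U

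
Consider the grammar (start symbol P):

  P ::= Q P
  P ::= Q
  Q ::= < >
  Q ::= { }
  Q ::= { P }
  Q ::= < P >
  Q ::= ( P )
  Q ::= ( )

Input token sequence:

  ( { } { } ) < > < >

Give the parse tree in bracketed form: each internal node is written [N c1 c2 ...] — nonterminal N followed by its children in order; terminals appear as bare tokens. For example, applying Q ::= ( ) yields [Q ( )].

[P [Q ( [P [Q { }] [P [Q { }]]] )] [P [Q < >] [P [Q < >]]]]

P
Q P
( P ) P
( Q P ) P
( { } P ) P
( { } Q ) P
( { } { } ) P
( { } { } ) Q P
( { } { } ) < > P
( { } { } ) < > Q
( { } { } ) < > < >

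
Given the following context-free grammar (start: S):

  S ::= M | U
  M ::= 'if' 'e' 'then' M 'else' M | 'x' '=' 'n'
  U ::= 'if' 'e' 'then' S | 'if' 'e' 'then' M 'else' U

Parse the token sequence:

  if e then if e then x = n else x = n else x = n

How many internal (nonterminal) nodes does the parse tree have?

[S [M if e then [M if e then [M x = n] else [M x = n]] else [M x = n]]]

6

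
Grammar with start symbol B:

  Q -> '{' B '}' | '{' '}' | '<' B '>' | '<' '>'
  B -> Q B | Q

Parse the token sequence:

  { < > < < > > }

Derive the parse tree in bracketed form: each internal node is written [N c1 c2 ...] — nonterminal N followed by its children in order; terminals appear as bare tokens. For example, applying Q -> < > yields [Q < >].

B
Q
{ B }
{ Q B }
{ < > B }
{ < > Q }
{ < > < B > }
{ < > < Q > }
{ < > < < > > }

[B [Q { [B [Q < >] [B [Q < [B [Q < >]] >]]] }]]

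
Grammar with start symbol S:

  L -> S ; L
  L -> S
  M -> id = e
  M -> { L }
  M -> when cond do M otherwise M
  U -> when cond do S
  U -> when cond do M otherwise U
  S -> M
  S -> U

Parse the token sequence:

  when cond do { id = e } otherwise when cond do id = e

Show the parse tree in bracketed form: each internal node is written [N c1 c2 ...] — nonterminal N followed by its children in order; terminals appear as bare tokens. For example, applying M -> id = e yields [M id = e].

S
U
when cond do M otherwise U
when cond do { L } otherwise U
when cond do { S } otherwise U
when cond do { M } otherwise U
when cond do { id = e } otherwise U
when cond do { id = e } otherwise when cond do S
when cond do { id = e } otherwise when cond do M
when cond do { id = e } otherwise when cond do id = e

[S [U when cond do [M { [L [S [M id = e]]] }] otherwise [U when cond do [S [M id = e]]]]]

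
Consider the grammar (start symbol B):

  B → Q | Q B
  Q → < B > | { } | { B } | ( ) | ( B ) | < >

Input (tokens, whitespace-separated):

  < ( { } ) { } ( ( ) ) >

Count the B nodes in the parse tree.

[B [Q < [B [Q ( [B [Q { }]] )] [B [Q { }] [B [Q ( [B [Q ( )]] )]]]] >]]

6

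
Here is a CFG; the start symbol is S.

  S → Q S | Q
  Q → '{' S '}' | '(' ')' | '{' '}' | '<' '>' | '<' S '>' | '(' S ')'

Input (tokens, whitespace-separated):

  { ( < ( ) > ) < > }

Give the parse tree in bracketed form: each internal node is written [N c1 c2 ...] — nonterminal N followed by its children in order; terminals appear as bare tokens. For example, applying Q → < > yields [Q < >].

[S [Q { [S [Q ( [S [Q < [S [Q ( )]] >]] )] [S [Q < >]]] }]]

S
Q
{ S }
{ Q S }
{ ( S ) S }
{ ( Q ) S }
{ ( < S > ) S }
{ ( < Q > ) S }
{ ( < ( ) > ) S }
{ ( < ( ) > ) Q }
{ ( < ( ) > ) < > }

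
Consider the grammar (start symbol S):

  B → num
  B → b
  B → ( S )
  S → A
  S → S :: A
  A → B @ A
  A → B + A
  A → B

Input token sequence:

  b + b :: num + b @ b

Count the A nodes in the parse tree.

5

[S [S [A [B b] + [A [B b]]]] :: [A [B num] + [A [B b] @ [A [B b]]]]]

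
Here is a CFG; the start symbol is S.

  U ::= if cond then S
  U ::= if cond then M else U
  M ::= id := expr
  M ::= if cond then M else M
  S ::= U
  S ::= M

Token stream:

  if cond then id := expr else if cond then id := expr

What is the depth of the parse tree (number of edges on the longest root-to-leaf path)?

5

[S [U if cond then [M id := expr] else [U if cond then [S [M id := expr]]]]]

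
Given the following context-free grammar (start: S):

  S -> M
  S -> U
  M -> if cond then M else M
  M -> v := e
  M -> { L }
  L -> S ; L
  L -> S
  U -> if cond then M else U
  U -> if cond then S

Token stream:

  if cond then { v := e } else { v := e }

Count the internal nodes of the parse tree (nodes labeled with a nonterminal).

[S [M if cond then [M { [L [S [M v := e]]] }] else [M { [L [S [M v := e]]] }]]]

10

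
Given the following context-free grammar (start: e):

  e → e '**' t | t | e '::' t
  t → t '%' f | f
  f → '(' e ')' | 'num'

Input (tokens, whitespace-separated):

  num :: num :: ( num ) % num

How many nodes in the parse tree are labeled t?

5

[e [e [e [t [f num]]] :: [t [f num]]] :: [t [t [f ( [e [t [f num]]] )]] % [f num]]]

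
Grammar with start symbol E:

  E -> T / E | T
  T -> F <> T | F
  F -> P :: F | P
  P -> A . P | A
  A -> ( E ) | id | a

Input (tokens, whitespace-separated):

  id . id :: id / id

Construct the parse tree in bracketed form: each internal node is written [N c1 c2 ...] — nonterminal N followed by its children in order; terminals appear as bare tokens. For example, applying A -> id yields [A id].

E
T / E
F / E
P :: F / E
A . P :: F / E
id . P :: F / E
id . A :: F / E
id . id :: F / E
id . id :: P / E
id . id :: A / E
id . id :: id / E
id . id :: id / T
id . id :: id / F
id . id :: id / P
id . id :: id / A
id . id :: id / id

[E [T [F [P [A id] . [P [A id]]] :: [F [P [A id]]]]] / [E [T [F [P [A id]]]]]]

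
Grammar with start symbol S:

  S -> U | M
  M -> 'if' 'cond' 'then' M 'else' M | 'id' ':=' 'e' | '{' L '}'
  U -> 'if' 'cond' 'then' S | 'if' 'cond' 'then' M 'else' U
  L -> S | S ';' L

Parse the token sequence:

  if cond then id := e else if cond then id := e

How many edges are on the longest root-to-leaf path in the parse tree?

5

[S [U if cond then [M id := e] else [U if cond then [S [M id := e]]]]]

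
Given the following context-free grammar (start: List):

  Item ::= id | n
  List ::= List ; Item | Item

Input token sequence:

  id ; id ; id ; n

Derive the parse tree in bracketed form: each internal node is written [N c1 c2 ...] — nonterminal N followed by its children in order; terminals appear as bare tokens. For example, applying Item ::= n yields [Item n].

List
List ; Item
List ; Item ; Item
List ; Item ; Item ; Item
Item ; Item ; Item ; Item
id ; Item ; Item ; Item
id ; id ; Item ; Item
id ; id ; id ; Item
id ; id ; id ; n

[List [List [List [List [Item id]] ; [Item id]] ; [Item id]] ; [Item n]]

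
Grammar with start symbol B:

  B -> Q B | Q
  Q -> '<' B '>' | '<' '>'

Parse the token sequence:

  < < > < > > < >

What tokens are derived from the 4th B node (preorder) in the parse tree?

< >

[B [Q < [B [Q < >] [B [Q < >]]] >] [B [Q < >]]]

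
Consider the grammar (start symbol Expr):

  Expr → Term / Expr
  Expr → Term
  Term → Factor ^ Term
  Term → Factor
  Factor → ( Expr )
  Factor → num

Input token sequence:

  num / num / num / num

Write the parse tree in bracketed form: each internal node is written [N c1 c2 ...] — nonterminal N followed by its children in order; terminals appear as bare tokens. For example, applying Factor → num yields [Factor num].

[Expr [Term [Factor num]] / [Expr [Term [Factor num]] / [Expr [Term [Factor num]] / [Expr [Term [Factor num]]]]]]

Expr
Term / Expr
Factor / Expr
num / Expr
num / Term / Expr
num / Factor / Expr
num / num / Expr
num / num / Term / Expr
num / num / Factor / Expr
num / num / num / Expr
num / num / num / Term
num / num / num / Factor
num / num / num / num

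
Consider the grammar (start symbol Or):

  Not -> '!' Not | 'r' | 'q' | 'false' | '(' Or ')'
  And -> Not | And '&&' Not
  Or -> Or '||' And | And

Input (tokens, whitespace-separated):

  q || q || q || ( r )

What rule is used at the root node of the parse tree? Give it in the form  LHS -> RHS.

Or -> Or '||' And

[Or [Or [Or [Or [And [Not q]]] || [And [Not q]]] || [And [Not q]]] || [And [Not ( [Or [And [Not r]]] )]]]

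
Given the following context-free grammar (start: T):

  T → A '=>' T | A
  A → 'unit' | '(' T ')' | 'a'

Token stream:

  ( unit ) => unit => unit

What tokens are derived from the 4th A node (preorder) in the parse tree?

[T [A ( [T [A unit]] )] => [T [A unit] => [T [A unit]]]]

unit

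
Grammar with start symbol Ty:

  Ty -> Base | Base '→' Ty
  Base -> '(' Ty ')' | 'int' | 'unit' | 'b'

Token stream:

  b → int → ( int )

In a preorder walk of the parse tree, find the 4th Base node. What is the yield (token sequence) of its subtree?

int

[Ty [Base b] → [Ty [Base int] → [Ty [Base ( [Ty [Base int]] )]]]]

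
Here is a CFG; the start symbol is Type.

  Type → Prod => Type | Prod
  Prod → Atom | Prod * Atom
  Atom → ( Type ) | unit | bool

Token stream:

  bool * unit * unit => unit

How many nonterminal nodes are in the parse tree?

10

[Type [Prod [Prod [Prod [Atom bool]] * [Atom unit]] * [Atom unit]] => [Type [Prod [Atom unit]]]]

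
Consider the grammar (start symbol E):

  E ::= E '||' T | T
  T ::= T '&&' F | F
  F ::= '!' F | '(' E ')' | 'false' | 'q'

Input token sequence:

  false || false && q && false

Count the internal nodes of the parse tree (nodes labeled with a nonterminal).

10

[E [E [T [F false]]] || [T [T [T [F false]] && [F q]] && [F false]]]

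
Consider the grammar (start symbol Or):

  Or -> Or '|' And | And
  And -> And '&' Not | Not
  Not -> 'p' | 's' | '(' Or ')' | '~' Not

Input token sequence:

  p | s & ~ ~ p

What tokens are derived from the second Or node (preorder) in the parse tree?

[Or [Or [And [Not p]]] | [And [And [Not s]] & [Not ~ [Not ~ [Not p]]]]]

p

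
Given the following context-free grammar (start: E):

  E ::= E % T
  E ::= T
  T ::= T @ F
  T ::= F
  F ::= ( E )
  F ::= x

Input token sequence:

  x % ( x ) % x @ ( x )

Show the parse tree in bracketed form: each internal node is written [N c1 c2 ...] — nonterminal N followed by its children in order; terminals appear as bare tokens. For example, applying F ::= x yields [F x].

[E [E [E [T [F x]]] % [T [F ( [E [T [F x]]] )]]] % [T [T [F x]] @ [F ( [E [T [F x]]] )]]]

E
E % T
E % T % T
T % T % T
F % T % T
x % T % T
x % F % T
x % ( E ) % T
x % ( T ) % T
x % ( F ) % T
x % ( x ) % T
x % ( x ) % T @ F
x % ( x ) % F @ F
x % ( x ) % x @ F
x % ( x ) % x @ ( E )
x % ( x ) % x @ ( T )
x % ( x ) % x @ ( F )
x % ( x ) % x @ ( x )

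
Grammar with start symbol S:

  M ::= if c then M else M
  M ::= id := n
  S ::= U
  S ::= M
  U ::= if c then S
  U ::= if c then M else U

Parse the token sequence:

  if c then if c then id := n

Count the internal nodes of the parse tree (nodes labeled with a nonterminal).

[S [U if c then [S [U if c then [S [M id := n]]]]]]

6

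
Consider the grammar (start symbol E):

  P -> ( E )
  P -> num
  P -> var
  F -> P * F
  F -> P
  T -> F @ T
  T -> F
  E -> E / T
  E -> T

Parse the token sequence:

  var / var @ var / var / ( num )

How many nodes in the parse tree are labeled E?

5

[E [E [E [E [T [F [P var]]]] / [T [F [P var]] @ [T [F [P var]]]]] / [T [F [P var]]]] / [T [F [P ( [E [T [F [P num]]]] )]]]]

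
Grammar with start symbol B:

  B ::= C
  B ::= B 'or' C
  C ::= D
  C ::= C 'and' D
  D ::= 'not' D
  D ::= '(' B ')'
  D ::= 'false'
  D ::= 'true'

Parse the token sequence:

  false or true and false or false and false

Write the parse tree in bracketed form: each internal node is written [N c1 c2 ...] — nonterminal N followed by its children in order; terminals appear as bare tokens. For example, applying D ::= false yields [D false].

B
B or C
B or C or C
C or C or C
D or C or C
false or C or C
false or C and D or C
false or D and D or C
false or true and D or C
false or true and false or C
false or true and false or C and D
false or true and false or D and D
false or true and false or false and D
false or true and false or false and false

[B [B [B [C [D false]]] or [C [C [D true]] and [D false]]] or [C [C [D false]] and [D false]]]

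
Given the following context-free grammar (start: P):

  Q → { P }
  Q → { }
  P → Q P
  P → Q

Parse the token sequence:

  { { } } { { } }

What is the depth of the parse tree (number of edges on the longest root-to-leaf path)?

[P [Q { [P [Q { }]] }] [P [Q { [P [Q { }]] }]]]

5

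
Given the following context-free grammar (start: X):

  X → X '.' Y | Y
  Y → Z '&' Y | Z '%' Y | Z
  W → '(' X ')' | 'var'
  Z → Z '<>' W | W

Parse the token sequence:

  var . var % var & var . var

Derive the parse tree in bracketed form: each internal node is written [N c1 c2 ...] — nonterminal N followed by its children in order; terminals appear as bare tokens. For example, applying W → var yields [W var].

[X [X [X [Y [Z [W var]]]] . [Y [Z [W var]] % [Y [Z [W var]] & [Y [Z [W var]]]]]] . [Y [Z [W var]]]]

X
X . Y
X . Y . Y
Y . Y . Y
Z . Y . Y
W . Y . Y
var . Y . Y
var . Z % Y . Y
var . W % Y . Y
var . var % Y . Y
var . var % Z & Y . Y
var . var % W & Y . Y
var . var % var & Y . Y
var . var % var & Z . Y
var . var % var & W . Y
var . var % var & var . Y
var . var % var & var . Z
var . var % var & var . W
var . var % var & var . var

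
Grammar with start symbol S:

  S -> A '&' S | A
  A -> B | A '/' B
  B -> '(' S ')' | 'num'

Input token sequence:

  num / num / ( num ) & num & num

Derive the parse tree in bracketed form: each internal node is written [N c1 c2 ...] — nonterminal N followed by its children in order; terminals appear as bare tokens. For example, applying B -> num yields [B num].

[S [A [A [A [B num]] / [B num]] / [B ( [S [A [B num]]] )]] & [S [A [B num]] & [S [A [B num]]]]]

S
A & S
A / B & S
A / B / B & S
B / B / B & S
num / B / B & S
num / num / B & S
num / num / ( S ) & S
num / num / ( A ) & S
num / num / ( B ) & S
num / num / ( num ) & S
num / num / ( num ) & A & S
num / num / ( num ) & B & S
num / num / ( num ) & num & S
num / num / ( num ) & num & A
num / num / ( num ) & num & B
num / num / ( num ) & num & num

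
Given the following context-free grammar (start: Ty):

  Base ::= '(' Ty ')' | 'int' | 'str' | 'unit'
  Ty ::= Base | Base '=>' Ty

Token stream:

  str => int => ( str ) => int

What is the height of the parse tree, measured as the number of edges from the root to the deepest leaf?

6

[Ty [Base str] => [Ty [Base int] => [Ty [Base ( [Ty [Base str]] )] => [Ty [Base int]]]]]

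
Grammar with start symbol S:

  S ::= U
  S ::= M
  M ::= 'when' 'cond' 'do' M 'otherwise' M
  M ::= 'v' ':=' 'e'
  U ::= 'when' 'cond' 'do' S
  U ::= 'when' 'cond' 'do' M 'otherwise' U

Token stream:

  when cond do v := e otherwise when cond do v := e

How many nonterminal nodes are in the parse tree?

[S [U when cond do [M v := e] otherwise [U when cond do [S [M v := e]]]]]

6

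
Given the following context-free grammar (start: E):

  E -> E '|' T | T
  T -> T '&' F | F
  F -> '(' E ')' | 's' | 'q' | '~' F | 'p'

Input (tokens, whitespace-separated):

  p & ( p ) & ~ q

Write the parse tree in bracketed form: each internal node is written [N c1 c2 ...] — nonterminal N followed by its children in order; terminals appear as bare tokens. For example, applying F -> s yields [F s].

E
T
T & F
T & F & F
F & F & F
p & F & F
p & ( E ) & F
p & ( T ) & F
p & ( F ) & F
p & ( p ) & F
p & ( p ) & ~ F
p & ( p ) & ~ q

[E [T [T [T [F p]] & [F ( [E [T [F p]]] )]] & [F ~ [F q]]]]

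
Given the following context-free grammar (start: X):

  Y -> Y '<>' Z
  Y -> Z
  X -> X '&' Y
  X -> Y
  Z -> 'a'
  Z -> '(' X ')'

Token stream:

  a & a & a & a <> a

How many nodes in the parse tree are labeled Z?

[X [X [X [X [Y [Z a]]] & [Y [Z a]]] & [Y [Z a]]] & [Y [Y [Z a]] <> [Z a]]]

5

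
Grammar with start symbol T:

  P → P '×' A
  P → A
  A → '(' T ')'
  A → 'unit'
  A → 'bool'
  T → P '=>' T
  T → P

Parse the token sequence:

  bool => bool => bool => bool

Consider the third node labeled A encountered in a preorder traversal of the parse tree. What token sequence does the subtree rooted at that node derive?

bool

[T [P [A bool]] => [T [P [A bool]] => [T [P [A bool]] => [T [P [A bool]]]]]]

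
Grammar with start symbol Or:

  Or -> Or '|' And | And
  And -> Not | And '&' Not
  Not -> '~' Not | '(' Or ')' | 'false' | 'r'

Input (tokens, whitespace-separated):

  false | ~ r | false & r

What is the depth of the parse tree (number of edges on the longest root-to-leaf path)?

5

[Or [Or [Or [And [Not false]]] | [And [Not ~ [Not r]]]] | [And [And [Not false]] & [Not r]]]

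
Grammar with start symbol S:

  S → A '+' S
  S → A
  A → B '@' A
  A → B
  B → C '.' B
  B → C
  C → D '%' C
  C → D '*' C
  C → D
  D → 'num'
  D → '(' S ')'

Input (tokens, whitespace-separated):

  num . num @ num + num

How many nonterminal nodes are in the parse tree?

17

[S [A [B [C [D num]] . [B [C [D num]]]] @ [A [B [C [D num]]]]] + [S [A [B [C [D num]]]]]]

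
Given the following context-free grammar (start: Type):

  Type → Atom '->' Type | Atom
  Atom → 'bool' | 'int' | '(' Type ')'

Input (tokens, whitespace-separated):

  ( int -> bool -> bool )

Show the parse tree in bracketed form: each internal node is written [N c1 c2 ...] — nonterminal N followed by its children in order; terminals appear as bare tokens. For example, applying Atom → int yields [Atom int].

Type
Atom
( Type )
( Atom -> Type )
( int -> Type )
( int -> Atom -> Type )
( int -> bool -> Type )
( int -> bool -> Atom )
( int -> bool -> bool )

[Type [Atom ( [Type [Atom int] -> [Type [Atom bool] -> [Type [Atom bool]]]] )]]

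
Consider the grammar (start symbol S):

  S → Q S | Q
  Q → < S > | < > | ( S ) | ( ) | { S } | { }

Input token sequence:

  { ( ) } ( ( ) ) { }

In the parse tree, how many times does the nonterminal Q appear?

[S [Q { [S [Q ( )]] }] [S [Q ( [S [Q ( )]] )] [S [Q { }]]]]

5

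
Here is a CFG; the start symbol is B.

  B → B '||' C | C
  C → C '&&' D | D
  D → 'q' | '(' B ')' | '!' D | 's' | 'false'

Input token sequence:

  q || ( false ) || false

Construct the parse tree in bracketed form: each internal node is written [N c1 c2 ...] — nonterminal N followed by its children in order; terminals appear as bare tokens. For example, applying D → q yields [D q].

B
B || C
B || C || C
C || C || C
D || C || C
q || C || C
q || D || C
q || ( B ) || C
q || ( C ) || C
q || ( D ) || C
q || ( false ) || C
q || ( false ) || D
q || ( false ) || false

[B [B [B [C [D q]]] || [C [D ( [B [C [D false]]] )]]] || [C [D false]]]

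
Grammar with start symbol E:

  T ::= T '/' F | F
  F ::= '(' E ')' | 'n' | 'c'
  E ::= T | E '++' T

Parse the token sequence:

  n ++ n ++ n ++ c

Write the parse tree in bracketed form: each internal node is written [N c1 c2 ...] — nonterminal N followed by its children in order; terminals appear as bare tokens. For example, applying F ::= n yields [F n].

E
E ++ T
E ++ T ++ T
E ++ T ++ T ++ T
T ++ T ++ T ++ T
F ++ T ++ T ++ T
n ++ T ++ T ++ T
n ++ F ++ T ++ T
n ++ n ++ T ++ T
n ++ n ++ F ++ T
n ++ n ++ n ++ T
n ++ n ++ n ++ F
n ++ n ++ n ++ c

[E [E [E [E [T [F n]]] ++ [T [F n]]] ++ [T [F n]]] ++ [T [F c]]]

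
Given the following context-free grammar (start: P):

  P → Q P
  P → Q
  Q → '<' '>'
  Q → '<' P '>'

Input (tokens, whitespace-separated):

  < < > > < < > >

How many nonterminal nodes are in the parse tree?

8

[P [Q < [P [Q < >]] >] [P [Q < [P [Q < >]] >]]]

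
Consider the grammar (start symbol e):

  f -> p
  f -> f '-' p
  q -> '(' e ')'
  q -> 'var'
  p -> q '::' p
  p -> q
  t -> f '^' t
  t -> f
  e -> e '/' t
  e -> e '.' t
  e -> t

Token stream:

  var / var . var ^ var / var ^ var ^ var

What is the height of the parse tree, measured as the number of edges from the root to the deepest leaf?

8

[e [e [e [e [t [f [p [q var]]]]] / [t [f [p [q var]]]]] . [t [f [p [q var]]] ^ [t [f [p [q var]]]]]] / [t [f [p [q var]]] ^ [t [f [p [q var]]] ^ [t [f [p [q var]]]]]]]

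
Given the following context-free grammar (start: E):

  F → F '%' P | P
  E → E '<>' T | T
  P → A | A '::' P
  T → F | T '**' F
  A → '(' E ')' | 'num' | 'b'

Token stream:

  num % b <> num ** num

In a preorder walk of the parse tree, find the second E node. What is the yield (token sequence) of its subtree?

num % b

[E [E [T [F [F [P [A num]]] % [P [A b]]]]] <> [T [T [F [P [A num]]]] ** [F [P [A num]]]]]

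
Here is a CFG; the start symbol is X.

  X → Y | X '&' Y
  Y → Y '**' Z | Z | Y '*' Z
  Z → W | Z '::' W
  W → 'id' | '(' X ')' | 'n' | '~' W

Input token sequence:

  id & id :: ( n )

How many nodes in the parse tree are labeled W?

4

[X [X [Y [Z [W id]]]] & [Y [Z [Z [W id]] :: [W ( [X [Y [Z [W n]]]] )]]]]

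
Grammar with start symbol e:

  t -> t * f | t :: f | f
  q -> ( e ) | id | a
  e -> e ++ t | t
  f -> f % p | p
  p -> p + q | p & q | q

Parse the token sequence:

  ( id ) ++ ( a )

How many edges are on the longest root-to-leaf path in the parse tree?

11

[e [e [t [f [p [q ( [e [t [f [p [q id]]]]] )]]]]] ++ [t [f [p [q ( [e [t [f [p [q a]]]]] )]]]]]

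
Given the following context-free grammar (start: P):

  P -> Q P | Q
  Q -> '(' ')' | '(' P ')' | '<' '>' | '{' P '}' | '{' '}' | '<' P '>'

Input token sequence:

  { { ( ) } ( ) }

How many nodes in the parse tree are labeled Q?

4

[P [Q { [P [Q { [P [Q ( )]] }] [P [Q ( )]]] }]]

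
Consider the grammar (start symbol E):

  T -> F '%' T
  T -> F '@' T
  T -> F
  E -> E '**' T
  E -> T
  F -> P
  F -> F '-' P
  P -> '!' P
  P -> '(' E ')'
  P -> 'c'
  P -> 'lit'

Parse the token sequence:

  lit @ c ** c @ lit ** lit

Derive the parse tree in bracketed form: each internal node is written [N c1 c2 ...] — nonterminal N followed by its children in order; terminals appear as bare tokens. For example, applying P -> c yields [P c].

E
E ** T
E ** T ** T
T ** T ** T
F @ T ** T ** T
P @ T ** T ** T
lit @ T ** T ** T
lit @ F ** T ** T
lit @ P ** T ** T
lit @ c ** T ** T
lit @ c ** F @ T ** T
lit @ c ** P @ T ** T
lit @ c ** c @ T ** T
lit @ c ** c @ F ** T
lit @ c ** c @ P ** T
lit @ c ** c @ lit ** T
lit @ c ** c @ lit ** F
lit @ c ** c @ lit ** P
lit @ c ** c @ lit ** lit

[E [E [E [T [F [P lit]] @ [T [F [P c]]]]] ** [T [F [P c]] @ [T [F [P lit]]]]] ** [T [F [P lit]]]]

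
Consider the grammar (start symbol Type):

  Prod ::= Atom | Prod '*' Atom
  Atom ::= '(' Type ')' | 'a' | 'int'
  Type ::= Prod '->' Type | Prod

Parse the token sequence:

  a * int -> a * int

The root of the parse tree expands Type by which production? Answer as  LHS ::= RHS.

Type ::= Prod '->' Type

[Type [Prod [Prod [Atom a]] * [Atom int]] -> [Type [Prod [Prod [Atom a]] * [Atom int]]]]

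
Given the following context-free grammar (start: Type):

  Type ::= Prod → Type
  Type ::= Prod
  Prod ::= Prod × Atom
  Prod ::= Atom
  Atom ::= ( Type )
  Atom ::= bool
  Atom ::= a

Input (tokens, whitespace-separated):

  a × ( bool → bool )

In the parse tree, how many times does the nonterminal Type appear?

3

[Type [Prod [Prod [Atom a]] × [Atom ( [Type [Prod [Atom bool]] → [Type [Prod [Atom bool]]]] )]]]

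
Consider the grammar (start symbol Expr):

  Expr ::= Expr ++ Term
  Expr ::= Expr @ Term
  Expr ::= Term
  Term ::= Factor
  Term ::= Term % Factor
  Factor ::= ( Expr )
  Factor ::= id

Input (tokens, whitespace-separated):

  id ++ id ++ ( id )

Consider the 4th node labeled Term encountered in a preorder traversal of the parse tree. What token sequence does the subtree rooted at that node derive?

id

[Expr [Expr [Expr [Term [Factor id]]] ++ [Term [Factor id]]] ++ [Term [Factor ( [Expr [Term [Factor id]]] )]]]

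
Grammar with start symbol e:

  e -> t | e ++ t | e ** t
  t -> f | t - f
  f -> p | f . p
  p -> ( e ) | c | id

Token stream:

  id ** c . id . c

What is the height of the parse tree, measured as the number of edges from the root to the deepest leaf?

[e [e [t [f [p id]]]] ** [t [f [f [f [p c]] . [p id]] . [p c]]]]

6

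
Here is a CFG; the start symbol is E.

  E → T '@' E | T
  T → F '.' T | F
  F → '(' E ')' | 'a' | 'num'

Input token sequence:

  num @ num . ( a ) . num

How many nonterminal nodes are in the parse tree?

[E [T [F num]] @ [E [T [F num] . [T [F ( [E [T [F a]]] )] . [T [F num]]]]]]

13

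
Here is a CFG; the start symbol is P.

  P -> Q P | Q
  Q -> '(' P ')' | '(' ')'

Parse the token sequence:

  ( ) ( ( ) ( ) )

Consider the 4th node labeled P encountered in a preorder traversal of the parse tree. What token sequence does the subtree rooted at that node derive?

( )

[P [Q ( )] [P [Q ( [P [Q ( )] [P [Q ( )]]] )]]]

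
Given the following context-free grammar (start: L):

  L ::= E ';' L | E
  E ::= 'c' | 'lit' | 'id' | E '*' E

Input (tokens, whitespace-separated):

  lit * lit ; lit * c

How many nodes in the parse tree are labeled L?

[L [E [E lit] * [E lit]] ; [L [E [E lit] * [E c]]]]

2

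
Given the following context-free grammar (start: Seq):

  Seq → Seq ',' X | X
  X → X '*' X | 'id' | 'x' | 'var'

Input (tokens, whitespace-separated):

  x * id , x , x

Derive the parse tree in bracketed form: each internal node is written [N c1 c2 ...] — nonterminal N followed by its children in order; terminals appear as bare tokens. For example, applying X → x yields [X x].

Seq
Seq , X
Seq , X , X
X , X , X
X * X , X , X
x * X , X , X
x * id , X , X
x * id , x , X
x * id , x , x

[Seq [Seq [Seq [X [X x] * [X id]]] , [X x]] , [X x]]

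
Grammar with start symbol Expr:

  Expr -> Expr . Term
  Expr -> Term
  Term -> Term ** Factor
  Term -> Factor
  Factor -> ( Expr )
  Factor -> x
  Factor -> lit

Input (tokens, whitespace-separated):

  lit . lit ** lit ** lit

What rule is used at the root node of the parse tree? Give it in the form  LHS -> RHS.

Expr -> Expr . Term

[Expr [Expr [Term [Factor lit]]] . [Term [Term [Term [Factor lit]] ** [Factor lit]] ** [Factor lit]]]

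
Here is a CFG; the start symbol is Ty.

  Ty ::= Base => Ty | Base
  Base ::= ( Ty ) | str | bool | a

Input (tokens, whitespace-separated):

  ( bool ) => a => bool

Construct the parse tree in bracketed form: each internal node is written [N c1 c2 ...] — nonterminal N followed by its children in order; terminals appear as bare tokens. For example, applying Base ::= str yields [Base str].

[Ty [Base ( [Ty [Base bool]] )] => [Ty [Base a] => [Ty [Base bool]]]]

Ty
Base => Ty
( Ty ) => Ty
( Base ) => Ty
( bool ) => Ty
( bool ) => Base => Ty
( bool ) => a => Ty
( bool ) => a => Base
( bool ) => a => bool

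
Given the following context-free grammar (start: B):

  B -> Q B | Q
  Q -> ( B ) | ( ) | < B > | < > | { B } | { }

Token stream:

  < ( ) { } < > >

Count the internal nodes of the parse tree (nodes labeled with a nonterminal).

8

[B [Q < [B [Q ( )] [B [Q { }] [B [Q < >]]]] >]]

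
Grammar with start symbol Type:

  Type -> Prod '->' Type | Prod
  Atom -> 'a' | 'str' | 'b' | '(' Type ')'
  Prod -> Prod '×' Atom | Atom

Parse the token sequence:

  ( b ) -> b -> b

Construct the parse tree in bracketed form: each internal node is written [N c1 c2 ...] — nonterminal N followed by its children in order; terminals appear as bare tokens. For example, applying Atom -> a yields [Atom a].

Type
Prod -> Type
Atom -> Type
( Type ) -> Type
( Prod ) -> Type
( Atom ) -> Type
( b ) -> Type
( b ) -> Prod -> Type
( b ) -> Atom -> Type
( b ) -> b -> Type
( b ) -> b -> Prod
( b ) -> b -> Atom
( b ) -> b -> b

[Type [Prod [Atom ( [Type [Prod [Atom b]]] )]] -> [Type [Prod [Atom b]] -> [Type [Prod [Atom b]]]]]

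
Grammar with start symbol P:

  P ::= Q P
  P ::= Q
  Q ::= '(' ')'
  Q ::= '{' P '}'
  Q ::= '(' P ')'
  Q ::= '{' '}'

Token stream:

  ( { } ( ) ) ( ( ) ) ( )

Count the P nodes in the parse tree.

[P [Q ( [P [Q { }] [P [Q ( )]]] )] [P [Q ( [P [Q ( )]] )] [P [Q ( )]]]]

6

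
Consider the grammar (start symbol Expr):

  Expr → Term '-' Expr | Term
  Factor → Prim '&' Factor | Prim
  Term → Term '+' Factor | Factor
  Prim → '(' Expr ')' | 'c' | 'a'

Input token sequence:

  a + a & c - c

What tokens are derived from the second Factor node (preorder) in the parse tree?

[Expr [Term [Term [Factor [Prim a]]] + [Factor [Prim a] & [Factor [Prim c]]]] - [Expr [Term [Factor [Prim c]]]]]

a & c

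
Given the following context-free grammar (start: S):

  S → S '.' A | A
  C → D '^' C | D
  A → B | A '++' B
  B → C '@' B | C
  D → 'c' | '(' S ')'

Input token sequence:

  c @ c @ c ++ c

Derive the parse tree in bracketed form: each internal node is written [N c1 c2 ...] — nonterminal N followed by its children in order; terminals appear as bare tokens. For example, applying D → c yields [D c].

S
A
A ++ B
B ++ B
C @ B ++ B
D @ B ++ B
c @ B ++ B
c @ C @ B ++ B
c @ D @ B ++ B
c @ c @ B ++ B
c @ c @ C ++ B
c @ c @ D ++ B
c @ c @ c ++ B
c @ c @ c ++ C
c @ c @ c ++ D
c @ c @ c ++ c

[S [A [A [B [C [D c]] @ [B [C [D c]] @ [B [C [D c]]]]]] ++ [B [C [D c]]]]]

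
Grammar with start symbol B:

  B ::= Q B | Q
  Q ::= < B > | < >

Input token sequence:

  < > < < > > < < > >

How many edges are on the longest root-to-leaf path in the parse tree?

6

[B [Q < >] [B [Q < [B [Q < >]] >] [B [Q < [B [Q < >]] >]]]]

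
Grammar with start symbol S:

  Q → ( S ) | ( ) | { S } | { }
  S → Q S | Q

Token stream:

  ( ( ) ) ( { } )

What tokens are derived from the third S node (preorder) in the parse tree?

[S [Q ( [S [Q ( )]] )] [S [Q ( [S [Q { }]] )]]]

( { } )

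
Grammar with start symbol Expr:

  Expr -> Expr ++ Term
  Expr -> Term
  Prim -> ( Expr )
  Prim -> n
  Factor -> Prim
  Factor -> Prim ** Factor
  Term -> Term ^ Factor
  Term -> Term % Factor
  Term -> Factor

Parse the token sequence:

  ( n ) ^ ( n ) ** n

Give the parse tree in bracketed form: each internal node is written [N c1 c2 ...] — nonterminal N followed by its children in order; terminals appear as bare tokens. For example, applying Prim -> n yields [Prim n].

[Expr [Term [Term [Factor [Prim ( [Expr [Term [Factor [Prim n]]]] )]]] ^ [Factor [Prim ( [Expr [Term [Factor [Prim n]]]] )] ** [Factor [Prim n]]]]]

Expr
Term
Term ^ Factor
Factor ^ Factor
Prim ^ Factor
( Expr ) ^ Factor
( Term ) ^ Factor
( Factor ) ^ Factor
( Prim ) ^ Factor
( n ) ^ Factor
( n ) ^ Prim ** Factor
( n ) ^ ( Expr ) ** Factor
( n ) ^ ( Term ) ** Factor
( n ) ^ ( Factor ) ** Factor
( n ) ^ ( Prim ) ** Factor
( n ) ^ ( n ) ** Factor
( n ) ^ ( n ) ** Prim
( n ) ^ ( n ) ** n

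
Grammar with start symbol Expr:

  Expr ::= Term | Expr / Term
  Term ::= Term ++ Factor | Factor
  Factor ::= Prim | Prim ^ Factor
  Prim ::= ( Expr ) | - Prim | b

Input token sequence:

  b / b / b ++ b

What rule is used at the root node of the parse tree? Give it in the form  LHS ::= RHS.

[Expr [Expr [Expr [Term [Factor [Prim b]]]] / [Term [Factor [Prim b]]]] / [Term [Term [Factor [Prim b]]] ++ [Factor [Prim b]]]]

Expr ::= Expr / Term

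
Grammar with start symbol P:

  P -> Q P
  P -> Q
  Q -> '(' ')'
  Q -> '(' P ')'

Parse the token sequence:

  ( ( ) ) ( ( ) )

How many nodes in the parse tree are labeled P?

4

[P [Q ( [P [Q ( )]] )] [P [Q ( [P [Q ( )]] )]]]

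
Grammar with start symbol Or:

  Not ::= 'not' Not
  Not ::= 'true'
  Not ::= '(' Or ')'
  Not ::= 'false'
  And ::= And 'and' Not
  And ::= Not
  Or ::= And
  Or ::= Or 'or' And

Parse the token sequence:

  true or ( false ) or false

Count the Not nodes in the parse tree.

4

[Or [Or [Or [And [Not true]]] or [And [Not ( [Or [And [Not false]]] )]]] or [And [Not false]]]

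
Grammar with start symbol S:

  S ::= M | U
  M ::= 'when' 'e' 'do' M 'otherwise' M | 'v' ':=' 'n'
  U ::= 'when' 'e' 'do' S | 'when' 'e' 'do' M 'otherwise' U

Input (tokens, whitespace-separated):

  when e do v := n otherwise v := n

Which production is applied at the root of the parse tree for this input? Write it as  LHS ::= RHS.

S ::= M

[S [M when e do [M v := n] otherwise [M v := n]]]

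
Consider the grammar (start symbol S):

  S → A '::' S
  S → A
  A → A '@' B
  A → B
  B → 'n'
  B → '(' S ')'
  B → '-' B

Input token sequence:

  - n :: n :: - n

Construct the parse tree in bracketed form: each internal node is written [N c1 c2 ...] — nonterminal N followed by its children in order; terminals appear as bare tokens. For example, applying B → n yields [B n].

S
A :: S
B :: S
- B :: S
- n :: S
- n :: A :: S
- n :: B :: S
- n :: n :: S
- n :: n :: A
- n :: n :: B
- n :: n :: - B
- n :: n :: - n

[S [A [B - [B n]]] :: [S [A [B n]] :: [S [A [B - [B n]]]]]]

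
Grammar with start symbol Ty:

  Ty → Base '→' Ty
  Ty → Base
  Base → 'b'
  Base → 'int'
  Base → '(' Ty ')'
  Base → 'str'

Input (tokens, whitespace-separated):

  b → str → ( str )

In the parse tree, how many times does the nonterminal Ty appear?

[Ty [Base b] → [Ty [Base str] → [Ty [Base ( [Ty [Base str]] )]]]]

4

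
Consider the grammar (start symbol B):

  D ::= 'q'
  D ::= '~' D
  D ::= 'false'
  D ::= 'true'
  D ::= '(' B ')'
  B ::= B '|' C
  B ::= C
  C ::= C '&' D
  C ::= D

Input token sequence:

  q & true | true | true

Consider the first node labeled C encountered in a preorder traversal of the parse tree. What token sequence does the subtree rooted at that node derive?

[B [B [B [C [C [D q]] & [D true]]] | [C [D true]]] | [C [D true]]]

q & true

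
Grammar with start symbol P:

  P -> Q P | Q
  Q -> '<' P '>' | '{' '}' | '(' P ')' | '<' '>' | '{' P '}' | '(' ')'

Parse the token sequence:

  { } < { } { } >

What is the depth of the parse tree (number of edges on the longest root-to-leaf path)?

6

[P [Q { }] [P [Q < [P [Q { }] [P [Q { }]]] >]]]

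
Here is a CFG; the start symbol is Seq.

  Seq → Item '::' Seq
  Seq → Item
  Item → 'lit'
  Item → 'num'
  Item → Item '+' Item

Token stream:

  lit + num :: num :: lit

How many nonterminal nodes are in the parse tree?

[Seq [Item [Item lit] + [Item num]] :: [Seq [Item num] :: [Seq [Item lit]]]]

8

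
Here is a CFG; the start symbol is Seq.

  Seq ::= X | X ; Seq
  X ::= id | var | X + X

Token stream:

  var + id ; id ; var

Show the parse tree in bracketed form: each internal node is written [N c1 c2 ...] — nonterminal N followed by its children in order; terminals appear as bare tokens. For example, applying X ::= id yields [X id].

[Seq [X [X var] + [X id]] ; [Seq [X id] ; [Seq [X var]]]]

Seq
X ; Seq
X + X ; Seq
var + X ; Seq
var + id ; Seq
var + id ; X ; Seq
var + id ; id ; Seq
var + id ; id ; X
var + id ; id ; var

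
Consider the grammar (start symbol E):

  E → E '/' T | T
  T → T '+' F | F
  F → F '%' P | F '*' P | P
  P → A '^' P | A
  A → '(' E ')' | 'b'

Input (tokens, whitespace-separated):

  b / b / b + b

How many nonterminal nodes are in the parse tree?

19

[E [E [E [T [F [P [A b]]]]] / [T [F [P [A b]]]]] / [T [T [F [P [A b]]]] + [F [P [A b]]]]]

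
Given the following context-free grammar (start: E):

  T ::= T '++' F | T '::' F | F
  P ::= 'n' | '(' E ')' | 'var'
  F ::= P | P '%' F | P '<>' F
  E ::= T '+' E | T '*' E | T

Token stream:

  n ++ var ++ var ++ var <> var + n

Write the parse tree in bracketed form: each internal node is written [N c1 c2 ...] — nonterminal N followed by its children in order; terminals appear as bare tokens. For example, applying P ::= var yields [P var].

E
T + E
T ++ F + E
T ++ F ++ F + E
T ++ F ++ F ++ F + E
F ++ F ++ F ++ F + E
P ++ F ++ F ++ F + E
n ++ F ++ F ++ F + E
n ++ P ++ F ++ F + E
n ++ var ++ F ++ F + E
n ++ var ++ P ++ F + E
n ++ var ++ var ++ F + E
n ++ var ++ var ++ P <> F + E
n ++ var ++ var ++ var <> F + E
n ++ var ++ var ++ var <> P + E
n ++ var ++ var ++ var <> var + E
n ++ var ++ var ++ var <> var + T
n ++ var ++ var ++ var <> var + F
n ++ var ++ var ++ var <> var + P
n ++ var ++ var ++ var <> var + n

[E [T [T [T [T [F [P n]]] ++ [F [P var]]] ++ [F [P var]]] ++ [F [P var] <> [F [P var]]]] + [E [T [F [P n]]]]]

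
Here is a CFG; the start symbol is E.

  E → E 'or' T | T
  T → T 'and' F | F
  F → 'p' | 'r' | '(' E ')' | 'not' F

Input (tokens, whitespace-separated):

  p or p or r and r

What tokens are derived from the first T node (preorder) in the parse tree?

p

[E [E [E [T [F p]]] or [T [F p]]] or [T [T [F r]] and [F r]]]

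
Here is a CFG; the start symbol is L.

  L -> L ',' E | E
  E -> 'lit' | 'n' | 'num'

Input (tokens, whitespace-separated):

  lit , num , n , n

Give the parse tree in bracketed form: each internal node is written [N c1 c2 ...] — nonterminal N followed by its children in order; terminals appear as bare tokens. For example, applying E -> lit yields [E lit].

L
L , E
L , E , E
L , E , E , E
E , E , E , E
lit , E , E , E
lit , num , E , E
lit , num , n , E
lit , num , n , n

[L [L [L [L [E lit]] , [E num]] , [E n]] , [E n]]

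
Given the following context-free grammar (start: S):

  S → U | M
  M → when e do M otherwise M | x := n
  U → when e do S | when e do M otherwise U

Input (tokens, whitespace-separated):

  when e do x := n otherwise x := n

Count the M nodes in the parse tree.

[S [M when e do [M x := n] otherwise [M x := n]]]

3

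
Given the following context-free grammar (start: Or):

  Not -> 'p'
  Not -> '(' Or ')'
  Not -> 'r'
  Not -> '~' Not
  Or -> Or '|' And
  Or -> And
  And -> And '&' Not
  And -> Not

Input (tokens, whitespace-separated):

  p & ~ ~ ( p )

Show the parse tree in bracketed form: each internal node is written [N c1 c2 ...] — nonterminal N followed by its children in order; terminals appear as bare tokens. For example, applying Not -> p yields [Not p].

Or
And
And & Not
Not & Not
p & Not
p & ~ Not
p & ~ ~ Not
p & ~ ~ ( Or )
p & ~ ~ ( And )
p & ~ ~ ( Not )
p & ~ ~ ( p )

[Or [And [And [Not p]] & [Not ~ [Not ~ [Not ( [Or [And [Not p]]] )]]]]]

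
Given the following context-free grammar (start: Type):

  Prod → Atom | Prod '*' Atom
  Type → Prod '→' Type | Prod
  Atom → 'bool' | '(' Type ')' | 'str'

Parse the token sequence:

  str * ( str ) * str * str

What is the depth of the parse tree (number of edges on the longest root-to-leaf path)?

[Type [Prod [Prod [Prod [Prod [Atom str]] * [Atom ( [Type [Prod [Atom str]]] )]] * [Atom str]] * [Atom str]]]

8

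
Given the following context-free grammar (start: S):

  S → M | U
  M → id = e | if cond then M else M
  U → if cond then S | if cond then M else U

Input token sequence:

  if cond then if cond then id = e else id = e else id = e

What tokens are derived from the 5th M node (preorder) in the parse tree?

[S [M if cond then [M if cond then [M id = e] else [M id = e]] else [M id = e]]]

id = e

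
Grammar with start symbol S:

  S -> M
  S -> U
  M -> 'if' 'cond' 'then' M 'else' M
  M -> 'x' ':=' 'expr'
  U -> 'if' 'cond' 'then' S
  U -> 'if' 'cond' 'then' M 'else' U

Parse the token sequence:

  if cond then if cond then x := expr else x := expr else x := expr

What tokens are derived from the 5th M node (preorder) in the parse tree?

[S [M if cond then [M if cond then [M x := expr] else [M x := expr]] else [M x := expr]]]

x := expr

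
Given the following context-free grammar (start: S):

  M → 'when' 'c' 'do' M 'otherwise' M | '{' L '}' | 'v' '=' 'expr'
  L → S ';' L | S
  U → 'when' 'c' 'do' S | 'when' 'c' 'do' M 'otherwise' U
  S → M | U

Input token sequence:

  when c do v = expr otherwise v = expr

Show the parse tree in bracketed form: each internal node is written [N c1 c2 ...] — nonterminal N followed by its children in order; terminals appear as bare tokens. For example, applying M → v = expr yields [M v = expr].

[S [M when c do [M v = expr] otherwise [M v = expr]]]

S
M
when c do M otherwise M
when c do v = expr otherwise M
when c do v = expr otherwise v = expr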